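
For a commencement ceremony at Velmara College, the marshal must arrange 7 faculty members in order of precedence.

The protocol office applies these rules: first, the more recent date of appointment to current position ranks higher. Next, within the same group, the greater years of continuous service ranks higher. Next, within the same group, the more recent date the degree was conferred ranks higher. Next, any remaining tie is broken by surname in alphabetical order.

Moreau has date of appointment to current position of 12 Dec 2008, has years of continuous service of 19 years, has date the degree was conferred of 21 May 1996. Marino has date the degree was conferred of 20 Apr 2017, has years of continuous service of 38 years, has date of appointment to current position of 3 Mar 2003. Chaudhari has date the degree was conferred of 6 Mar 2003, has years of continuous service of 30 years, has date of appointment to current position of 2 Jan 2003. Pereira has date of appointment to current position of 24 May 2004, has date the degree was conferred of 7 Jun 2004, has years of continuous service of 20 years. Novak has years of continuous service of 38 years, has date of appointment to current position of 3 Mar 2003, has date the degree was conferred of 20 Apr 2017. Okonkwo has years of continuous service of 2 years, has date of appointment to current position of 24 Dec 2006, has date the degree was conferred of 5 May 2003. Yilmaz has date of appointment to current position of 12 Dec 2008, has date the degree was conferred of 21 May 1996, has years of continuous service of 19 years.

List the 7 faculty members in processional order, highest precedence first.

By date of appointment to current position (later first): Moreau and Yilmaz (both 12 Dec 2008); then Okonkwo (24 Dec 2006); then Pereira (24 May 2004); then Marino and Novak (both 3 Mar 2003); then Chaudhari (2 Jan 2003).
Moreau and Yilmaz both have years of continuous service 19 years, so the next rule applies.
Moreau and Yilmaz both have date the degree was conferred 21 May 1996, so the next rule applies.
Among Moreau and Yilmaz, alphabetically by surname: Moreau before Yilmaz.
Marino and Novak both have years of continuous service 38 years, so the next rule applies.
Marino and Novak both have date the degree was conferred 20 Apr 2017, so the next rule applies.
Among Marino and Novak, alphabetically by surname: Marino before Novak.
Full order: Moreau, Yilmaz, Okonkwo, Pereira, Marino, Novak, Chaudhari.

Moreau, Yilmaz, Okonkwo, Pereira, Marino, Novak, Chaudhari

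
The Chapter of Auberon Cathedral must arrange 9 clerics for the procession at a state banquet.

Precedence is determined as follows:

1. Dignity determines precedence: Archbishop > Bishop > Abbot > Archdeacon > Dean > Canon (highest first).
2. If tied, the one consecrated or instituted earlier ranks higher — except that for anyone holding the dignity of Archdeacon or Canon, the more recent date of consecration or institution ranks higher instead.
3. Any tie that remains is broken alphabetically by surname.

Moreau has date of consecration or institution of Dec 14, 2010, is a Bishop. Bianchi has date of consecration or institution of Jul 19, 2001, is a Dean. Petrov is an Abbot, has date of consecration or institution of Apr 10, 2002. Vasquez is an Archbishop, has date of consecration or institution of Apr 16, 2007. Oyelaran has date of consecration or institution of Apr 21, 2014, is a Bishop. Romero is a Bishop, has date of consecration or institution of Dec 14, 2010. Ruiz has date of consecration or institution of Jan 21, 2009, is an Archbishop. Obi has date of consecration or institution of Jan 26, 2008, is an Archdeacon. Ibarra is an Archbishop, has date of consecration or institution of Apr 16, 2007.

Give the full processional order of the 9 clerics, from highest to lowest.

By dignity: Ibarra, Vasquez and Ruiz (Archbishop); then Moreau, Romero and Oyelaran (Bishop); then Petrov (Abbot); then Obi (Archdeacon); then Bianchi (Dean).
Among Ibarra, Vasquez and Ruiz, by date of consecration or institution (earlier first): Ibarra and Vasquez (Apr 16, 2007) before Ruiz (Jan 21, 2009).
Among Ibarra and Vasquez, alphabetically by surname: Ibarra before Vasquez.
Among Moreau, Romero and Oyelaran, by date of consecration or institution (earlier first): Moreau and Romero (Dec 14, 2010) before Oyelaran (Apr 21, 2014).
Among Moreau and Romero, alphabetically by surname: Moreau before Romero.
Full order: Ibarra, Vasquez, Ruiz, Moreau, Romero, Oyelaran, Petrov, Obi, Bianchi.

Ibarra, Vasquez, Ruiz, Moreau, Romero, Oyelaran, Petrov, Obi, Bianchi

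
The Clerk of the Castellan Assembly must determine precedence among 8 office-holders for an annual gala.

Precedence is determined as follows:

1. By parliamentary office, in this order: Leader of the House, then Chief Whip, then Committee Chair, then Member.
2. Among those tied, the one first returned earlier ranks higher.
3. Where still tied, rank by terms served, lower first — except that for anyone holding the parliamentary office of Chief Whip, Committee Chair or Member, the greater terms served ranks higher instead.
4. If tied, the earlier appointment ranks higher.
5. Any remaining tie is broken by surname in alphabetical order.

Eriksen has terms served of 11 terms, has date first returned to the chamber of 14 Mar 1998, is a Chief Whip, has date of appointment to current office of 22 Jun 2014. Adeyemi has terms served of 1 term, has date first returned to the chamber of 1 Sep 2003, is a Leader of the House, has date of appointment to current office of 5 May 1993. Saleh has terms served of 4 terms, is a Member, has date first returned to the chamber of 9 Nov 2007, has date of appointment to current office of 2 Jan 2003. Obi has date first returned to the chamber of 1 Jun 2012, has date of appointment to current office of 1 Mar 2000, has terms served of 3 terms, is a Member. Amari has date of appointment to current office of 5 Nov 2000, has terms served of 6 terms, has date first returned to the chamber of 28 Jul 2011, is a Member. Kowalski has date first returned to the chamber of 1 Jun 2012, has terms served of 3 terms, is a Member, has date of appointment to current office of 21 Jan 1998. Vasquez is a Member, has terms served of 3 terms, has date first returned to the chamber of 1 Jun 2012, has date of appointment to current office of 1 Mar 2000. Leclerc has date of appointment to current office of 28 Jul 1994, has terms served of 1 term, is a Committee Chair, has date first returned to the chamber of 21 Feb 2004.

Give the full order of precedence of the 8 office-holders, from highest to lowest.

Adeyemi, Eriksen, Leclerc, Saleh, Amari, Kowalski, Obi, Vasquez

By parliamentary office: Adeyemi (Leader of the House); then Eriksen (Chief Whip); then Leclerc (Committee Chair); then Saleh, Amari, Kowalski, Obi and Vasquez (Member).
Among Saleh, Amari, Kowalski, Obi and Vasquez, by date first returned to the chamber (earlier first): Saleh (9 Nov 2007) before Amari (28 Jul 2011) before Kowalski, Obi and Vasquez (1 Jun 2012).
Kowalski, Obi and Vasquez all have terms served 3 terms, so the next rule applies.
Among Kowalski, Obi and Vasquez, by date of appointment to current office (earlier first): Kowalski (21 Jan 1998) before Obi and Vasquez (1 Mar 2000).
Among Obi and Vasquez, alphabetically by surname: Obi before Vasquez.
Full order: Adeyemi, Eriksen, Leclerc, Saleh, Amari, Kowalski, Obi, Vasquez.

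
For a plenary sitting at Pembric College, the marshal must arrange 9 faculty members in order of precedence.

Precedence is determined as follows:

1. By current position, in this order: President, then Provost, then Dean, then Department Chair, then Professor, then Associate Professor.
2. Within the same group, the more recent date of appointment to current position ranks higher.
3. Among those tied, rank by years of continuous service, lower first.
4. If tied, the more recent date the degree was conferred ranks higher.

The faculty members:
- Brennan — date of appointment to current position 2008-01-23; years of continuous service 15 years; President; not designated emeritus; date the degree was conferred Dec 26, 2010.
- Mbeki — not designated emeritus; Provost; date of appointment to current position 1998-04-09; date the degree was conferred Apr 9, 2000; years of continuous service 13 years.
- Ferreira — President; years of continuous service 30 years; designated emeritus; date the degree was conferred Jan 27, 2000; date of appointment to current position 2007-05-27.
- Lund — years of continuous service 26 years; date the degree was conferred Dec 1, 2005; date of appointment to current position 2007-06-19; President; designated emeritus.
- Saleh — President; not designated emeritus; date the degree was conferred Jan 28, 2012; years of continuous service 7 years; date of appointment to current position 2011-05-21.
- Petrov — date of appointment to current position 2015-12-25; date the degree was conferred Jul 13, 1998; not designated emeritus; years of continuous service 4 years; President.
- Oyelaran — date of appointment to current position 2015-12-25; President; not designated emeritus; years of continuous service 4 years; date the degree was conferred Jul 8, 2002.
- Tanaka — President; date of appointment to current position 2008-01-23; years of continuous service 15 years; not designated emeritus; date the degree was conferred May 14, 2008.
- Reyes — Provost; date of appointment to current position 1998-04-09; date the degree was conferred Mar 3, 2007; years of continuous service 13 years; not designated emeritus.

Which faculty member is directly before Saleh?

By current position: Oyelaran, Petrov, Saleh, Brennan, Tanaka, Lund and Ferreira (President); then Reyes and Mbeki (Provost).
Among Oyelaran, Petrov, Saleh, Brennan, Tanaka, Lund and Ferreira, by date of appointment to current position (later first): Oyelaran and Petrov (2015-12-25) before Saleh (2011-05-21) before Brennan and Tanaka (2008-01-23) before Lund (2007-06-19) before Ferreira (2007-05-27).
Oyelaran and Petrov both have years of continuous service 4 years, so the next rule applies.
Among Oyelaran and Petrov, by date the degree was conferred (later first): Oyelaran (Jul 8, 2002) before Petrov (Jul 13, 1998).
Brennan and Tanaka both have years of continuous service 15 years, so the next rule applies.
Among Brennan and Tanaka, by date the degree was conferred (later first): Brennan (Dec 26, 2010) before Tanaka (May 14, 2008).
Reyes and Mbeki both have date of appointment to current position 1998-04-09, so the next rule applies.
Reyes and Mbeki both have years of continuous service 13 years, so the next rule applies.
Among Reyes and Mbeki, by date the degree was conferred (later first): Reyes (Mar 3, 2007) before Mbeki (Apr 9, 2000).
Order: Oyelaran, Petrov, Saleh, Brennan, Tanaka, Lund, Ferreira, Reyes, Mbeki.

Petrov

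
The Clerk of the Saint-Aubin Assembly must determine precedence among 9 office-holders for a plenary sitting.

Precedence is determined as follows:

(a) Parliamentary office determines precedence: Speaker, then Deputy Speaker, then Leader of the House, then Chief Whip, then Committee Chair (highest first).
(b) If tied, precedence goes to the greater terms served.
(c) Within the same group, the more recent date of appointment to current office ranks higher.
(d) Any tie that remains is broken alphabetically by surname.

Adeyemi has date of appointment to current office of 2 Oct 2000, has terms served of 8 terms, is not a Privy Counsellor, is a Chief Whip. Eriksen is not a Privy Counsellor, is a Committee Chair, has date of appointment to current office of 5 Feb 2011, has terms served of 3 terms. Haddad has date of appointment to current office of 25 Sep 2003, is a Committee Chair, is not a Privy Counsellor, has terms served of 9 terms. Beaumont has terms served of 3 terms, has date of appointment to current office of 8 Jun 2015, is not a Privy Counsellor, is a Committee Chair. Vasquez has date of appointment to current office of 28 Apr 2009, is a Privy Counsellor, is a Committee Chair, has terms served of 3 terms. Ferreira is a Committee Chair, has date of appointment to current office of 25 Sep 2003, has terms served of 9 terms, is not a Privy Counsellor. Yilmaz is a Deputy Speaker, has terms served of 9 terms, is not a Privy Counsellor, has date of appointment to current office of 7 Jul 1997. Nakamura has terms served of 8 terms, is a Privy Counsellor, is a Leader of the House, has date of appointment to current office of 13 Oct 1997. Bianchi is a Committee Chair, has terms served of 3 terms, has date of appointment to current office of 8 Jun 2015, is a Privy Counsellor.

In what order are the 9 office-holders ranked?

By parliamentary office: Yilmaz (Deputy Speaker); then Nakamura (Leader of the House); then Adeyemi (Chief Whip); then Ferreira, Haddad, Beaumont, Bianchi, Eriksen and Vasquez (Committee Chair).
Among Ferreira, Haddad, Beaumont, Bianchi, Eriksen and Vasquez, by terms served (higher first): Ferreira and Haddad (9 terms) before Beaumont, Bianchi, Eriksen and Vasquez (3 terms).
Ferreira and Haddad both have date of appointment to current office 25 Sep 2003, so the next rule applies.
Among Ferreira and Haddad, alphabetically by surname: Ferreira before Haddad.
Among Beaumont, Bianchi, Eriksen and Vasquez, by date of appointment to current office (later first): Beaumont and Bianchi (8 Jun 2015) before Eriksen (5 Feb 2011) before Vasquez (28 Apr 2009).
Among Beaumont and Bianchi, alphabetically by surname: Beaumont before Bianchi.
Full order: Yilmaz, Nakamura, Adeyemi, Ferreira, Haddad, Beaumont, Bianchi, Eriksen, Vasquez.

Yilmaz, Nakamura, Adeyemi, Ferreira, Haddad, Beaumont, Bianchi, Eriksen, Vasquez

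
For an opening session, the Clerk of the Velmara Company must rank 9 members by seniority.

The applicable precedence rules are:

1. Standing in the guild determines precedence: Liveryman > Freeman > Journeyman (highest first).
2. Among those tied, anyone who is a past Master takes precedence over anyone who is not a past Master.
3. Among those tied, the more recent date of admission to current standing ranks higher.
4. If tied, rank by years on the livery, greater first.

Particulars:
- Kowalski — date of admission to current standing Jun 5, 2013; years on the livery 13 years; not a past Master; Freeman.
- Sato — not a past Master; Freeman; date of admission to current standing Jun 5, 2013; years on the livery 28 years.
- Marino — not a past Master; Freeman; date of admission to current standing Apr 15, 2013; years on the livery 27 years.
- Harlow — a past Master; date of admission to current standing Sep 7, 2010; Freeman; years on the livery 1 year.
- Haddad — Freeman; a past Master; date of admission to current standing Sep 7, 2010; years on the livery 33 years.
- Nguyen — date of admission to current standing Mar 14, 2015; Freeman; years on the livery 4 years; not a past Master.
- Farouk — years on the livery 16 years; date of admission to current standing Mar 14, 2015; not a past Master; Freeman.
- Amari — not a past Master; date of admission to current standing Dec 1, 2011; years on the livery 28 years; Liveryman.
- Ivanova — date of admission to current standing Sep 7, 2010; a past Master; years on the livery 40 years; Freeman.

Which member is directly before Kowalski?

Sato

By standing in the guild: Amari (Liveryman); then Ivanova, Haddad, Harlow, Farouk, Nguyen, Sato, Kowalski and Marino (Freeman).
Among Ivanova, Haddad, Harlow, Farouk, Nguyen, Sato, Kowalski and Marino, a past Master before not a past Master: Ivanova, Haddad and Harlow (a past Master) before Farouk, Nguyen, Sato, Kowalski and Marino (not a past Master).
Ivanova, Haddad and Harlow all have date of admission to current standing Sep 7, 2010, so the next rule applies.
Among Ivanova, Haddad and Harlow, by years on the livery (higher first): Ivanova (40 years) before Haddad (33 years) before Harlow (1 year).
Among Farouk, Nguyen, Sato, Kowalski and Marino, by date of admission to current standing (later first): Farouk and Nguyen (Mar 14, 2015) before Sato and Kowalski (Jun 5, 2013) before Marino (Apr 15, 2013).
Among Farouk and Nguyen, by years on the livery (higher first): Farouk (16 years) before Nguyen (4 years).
Among Sato and Kowalski, by years on the livery (higher first): Sato (28 years) before Kowalski (13 years).
Order: Amari, Ivanova, Haddad, Harlow, Farouk, Nguyen, Sato, Kowalski, Marino.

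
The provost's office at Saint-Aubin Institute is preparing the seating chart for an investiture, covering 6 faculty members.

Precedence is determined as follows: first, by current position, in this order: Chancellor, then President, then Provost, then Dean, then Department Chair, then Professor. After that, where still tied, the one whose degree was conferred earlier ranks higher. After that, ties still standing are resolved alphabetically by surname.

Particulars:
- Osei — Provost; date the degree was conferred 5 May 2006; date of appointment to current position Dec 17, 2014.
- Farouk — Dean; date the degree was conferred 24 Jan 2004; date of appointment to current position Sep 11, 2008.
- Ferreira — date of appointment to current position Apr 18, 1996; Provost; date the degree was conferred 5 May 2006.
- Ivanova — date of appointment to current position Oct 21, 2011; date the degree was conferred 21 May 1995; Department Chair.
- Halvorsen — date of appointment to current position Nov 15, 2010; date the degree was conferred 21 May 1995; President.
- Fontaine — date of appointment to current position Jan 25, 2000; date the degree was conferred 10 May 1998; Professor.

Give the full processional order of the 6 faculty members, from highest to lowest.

Halvorsen, Ferreira, Osei, Farouk, Ivanova, Fontaine

By current position: Halvorsen (President); then Ferreira and Osei (Provost); then Farouk (Dean); then Ivanova (Department Chair); then Fontaine (Professor).
Ferreira and Osei both have date the degree was conferred 5 May 2006, so the next rule applies.
Among Ferreira and Osei, alphabetically by surname: Ferreira before Osei.
Full order: Halvorsen, Ferreira, Osei, Farouk, Ivanova, Fontaine.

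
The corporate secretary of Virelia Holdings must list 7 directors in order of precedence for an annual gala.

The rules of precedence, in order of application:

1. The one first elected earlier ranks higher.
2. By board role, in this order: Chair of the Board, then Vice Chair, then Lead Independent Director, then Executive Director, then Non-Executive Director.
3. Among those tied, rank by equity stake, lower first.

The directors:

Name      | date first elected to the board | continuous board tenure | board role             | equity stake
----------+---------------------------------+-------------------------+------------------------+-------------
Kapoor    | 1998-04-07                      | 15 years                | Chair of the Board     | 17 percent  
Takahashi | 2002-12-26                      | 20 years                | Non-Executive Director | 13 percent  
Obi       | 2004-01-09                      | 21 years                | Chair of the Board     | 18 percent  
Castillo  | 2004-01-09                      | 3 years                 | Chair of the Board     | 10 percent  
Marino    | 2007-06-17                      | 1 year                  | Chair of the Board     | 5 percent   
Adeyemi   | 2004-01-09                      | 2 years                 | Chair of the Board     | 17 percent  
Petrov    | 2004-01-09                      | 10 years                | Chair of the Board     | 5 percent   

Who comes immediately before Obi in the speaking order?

Adeyemi

By date first elected to the board (earlier first): Kapoor (1998-04-07); then Takahashi (2002-12-26); then Petrov, Castillo, Adeyemi and Obi (each 2004-01-09); then Marino (2007-06-17).
Petrov, Castillo, Adeyemi and Obi are each Chair of the Board, so the next rule applies.
Among Petrov, Castillo, Adeyemi and Obi, by equity stake (lower first): Petrov (5 percent) before Castillo (10 percent) before Adeyemi (17 percent) before Obi (18 percent).
Order: Kapoor, Takahashi, Petrov, Castillo, Adeyemi, Obi, Marino.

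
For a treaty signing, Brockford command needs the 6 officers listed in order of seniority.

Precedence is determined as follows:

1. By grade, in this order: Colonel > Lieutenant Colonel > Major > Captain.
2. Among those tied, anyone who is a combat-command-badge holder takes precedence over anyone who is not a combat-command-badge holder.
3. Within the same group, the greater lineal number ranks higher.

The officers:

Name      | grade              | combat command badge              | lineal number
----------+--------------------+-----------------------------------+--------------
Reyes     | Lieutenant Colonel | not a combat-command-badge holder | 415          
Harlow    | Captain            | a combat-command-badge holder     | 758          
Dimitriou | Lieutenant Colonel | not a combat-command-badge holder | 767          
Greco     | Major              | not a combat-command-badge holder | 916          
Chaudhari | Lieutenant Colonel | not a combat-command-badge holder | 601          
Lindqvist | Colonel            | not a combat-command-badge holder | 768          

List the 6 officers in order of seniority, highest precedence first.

Lindqvist, Dimitriou, Chaudhari, Reyes, Greco, Harlow

By grade: Lindqvist (Colonel); then Dimitriou, Chaudhari and Reyes (Lieutenant Colonel); then Greco (Major); then Harlow (Captain).
Dimitriou, Chaudhari and Reyes are each not a combat-command-badge holder, so the next rule applies.
Among Dimitriou, Chaudhari and Reyes, by lineal number (higher first): Dimitriou (767) before Chaudhari (601) before Reyes (415).
Full order: Lindqvist, Dimitriou, Chaudhari, Reyes, Greco, Harlow.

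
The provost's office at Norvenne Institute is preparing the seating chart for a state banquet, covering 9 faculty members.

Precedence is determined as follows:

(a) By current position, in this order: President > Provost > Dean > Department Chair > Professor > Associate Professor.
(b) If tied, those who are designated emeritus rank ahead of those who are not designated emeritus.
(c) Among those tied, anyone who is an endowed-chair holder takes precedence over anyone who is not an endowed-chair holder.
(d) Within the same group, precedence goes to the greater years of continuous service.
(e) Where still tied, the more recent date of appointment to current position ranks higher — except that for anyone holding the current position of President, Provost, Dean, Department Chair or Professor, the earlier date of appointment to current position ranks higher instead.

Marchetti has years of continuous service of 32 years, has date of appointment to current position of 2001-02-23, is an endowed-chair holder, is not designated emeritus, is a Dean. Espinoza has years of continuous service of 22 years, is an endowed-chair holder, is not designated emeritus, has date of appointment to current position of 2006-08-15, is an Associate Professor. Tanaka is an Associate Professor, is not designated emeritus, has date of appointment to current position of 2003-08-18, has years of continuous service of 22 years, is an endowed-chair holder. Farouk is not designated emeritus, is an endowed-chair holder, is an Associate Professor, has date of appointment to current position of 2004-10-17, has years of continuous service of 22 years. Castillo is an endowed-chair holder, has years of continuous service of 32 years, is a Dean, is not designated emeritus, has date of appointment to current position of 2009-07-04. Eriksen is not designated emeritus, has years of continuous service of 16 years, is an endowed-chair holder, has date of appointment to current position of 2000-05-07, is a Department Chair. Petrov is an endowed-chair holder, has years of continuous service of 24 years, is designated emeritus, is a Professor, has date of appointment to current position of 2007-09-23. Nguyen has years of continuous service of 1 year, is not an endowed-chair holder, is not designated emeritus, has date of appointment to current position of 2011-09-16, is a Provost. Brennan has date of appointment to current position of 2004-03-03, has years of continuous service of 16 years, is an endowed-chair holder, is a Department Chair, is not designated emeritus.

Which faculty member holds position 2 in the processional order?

Marchetti

By current position: Nguyen (Provost); then Marchetti and Castillo (Dean); then Eriksen and Brennan (Department Chair); then Petrov (Professor); then Espinoza, Farouk and Tanaka (Associate Professor).
Marchetti and Castillo are each not designated emeritus, so the next rule applies.
Marchetti and Castillo are each an endowed-chair holder, so the next rule applies.
Marchetti and Castillo both have years of continuous service 32 years, so the next rule applies.
Among Marchetti and Castillo, by date of appointment to current position (earlier first) (reversed rule for this group): Marchetti (2001-02-23) before Castillo (2009-07-04).
Eriksen and Brennan are each not designated emeritus, so the next rule applies.
Eriksen and Brennan are each an endowed-chair holder, so the next rule applies.
Eriksen and Brennan both have years of continuous service 16 years, so the next rule applies.
Among Eriksen and Brennan, by date of appointment to current position (earlier first) (reversed rule for this group): Eriksen (2000-05-07) before Brennan (2004-03-03).
Espinoza, Farouk and Tanaka are each not designated emeritus, so the next rule applies.
Espinoza, Farouk and Tanaka are each an endowed-chair holder, so the next rule applies.
Espinoza, Farouk and Tanaka all have years of continuous service 22 years, so the next rule applies.
Among Espinoza, Farouk and Tanaka, by date of appointment to current position (later first): Espinoza (2006-08-15) before Farouk (2004-10-17) before Tanaka (2003-08-18).
Order: Nguyen, Marchetti, Castillo, Eriksen, Brennan, Petrov, Espinoza, Farouk, Tanaka.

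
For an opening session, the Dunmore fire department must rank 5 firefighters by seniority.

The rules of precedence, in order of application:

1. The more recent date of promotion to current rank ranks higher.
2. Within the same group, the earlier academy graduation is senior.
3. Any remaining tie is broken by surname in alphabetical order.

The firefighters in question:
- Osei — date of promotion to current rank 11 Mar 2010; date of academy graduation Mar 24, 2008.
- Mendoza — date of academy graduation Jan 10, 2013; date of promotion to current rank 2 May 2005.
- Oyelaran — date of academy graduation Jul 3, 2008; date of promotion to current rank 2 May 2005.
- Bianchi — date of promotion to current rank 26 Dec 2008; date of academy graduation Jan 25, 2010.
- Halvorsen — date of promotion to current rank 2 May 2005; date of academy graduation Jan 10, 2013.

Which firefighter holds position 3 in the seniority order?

By date of promotion to current rank (later first): Osei (11 Mar 2010); then Bianchi (26 Dec 2008); then Oyelaran, Halvorsen and Mendoza (each 2 May 2005).
Among Oyelaran, Halvorsen and Mendoza, by date of academy graduation (earlier first): Oyelaran (Jul 3, 2008) before Halvorsen and Mendoza (Jan 10, 2013).
Among Halvorsen and Mendoza, alphabetically by surname: Halvorsen before Mendoza.
Order: Osei, Bianchi, Oyelaran, Halvorsen, Mendoza.

Oyelaran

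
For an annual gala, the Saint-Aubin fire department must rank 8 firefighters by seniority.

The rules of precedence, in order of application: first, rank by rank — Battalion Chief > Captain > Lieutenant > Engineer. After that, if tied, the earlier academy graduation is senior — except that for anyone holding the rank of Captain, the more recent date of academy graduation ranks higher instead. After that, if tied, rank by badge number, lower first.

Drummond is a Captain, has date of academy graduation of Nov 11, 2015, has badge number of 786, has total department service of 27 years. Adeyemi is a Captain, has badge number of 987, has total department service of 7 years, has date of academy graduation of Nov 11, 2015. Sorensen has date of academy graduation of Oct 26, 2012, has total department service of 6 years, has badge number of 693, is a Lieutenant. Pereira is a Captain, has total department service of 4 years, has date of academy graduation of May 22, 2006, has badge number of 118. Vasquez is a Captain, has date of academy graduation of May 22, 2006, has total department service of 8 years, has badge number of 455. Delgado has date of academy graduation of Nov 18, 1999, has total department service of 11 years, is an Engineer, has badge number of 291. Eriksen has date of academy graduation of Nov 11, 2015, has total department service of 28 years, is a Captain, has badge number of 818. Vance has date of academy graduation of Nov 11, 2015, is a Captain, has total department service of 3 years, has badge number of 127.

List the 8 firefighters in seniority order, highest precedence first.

By rank: Vance, Drummond, Eriksen, Adeyemi, Pereira and Vasquez (Captain); then Sorensen (Lieutenant); then Delgado (Engineer).
Among Vance, Drummond, Eriksen, Adeyemi, Pereira and Vasquez, by date of academy graduation (later first) (reversed rule for this group): Vance, Drummond, Eriksen and Adeyemi (Nov 11, 2015) before Pereira and Vasquez (May 22, 2006).
Among Vance, Drummond, Eriksen and Adeyemi, by badge number (lower first): Vance (127) before Drummond (786) before Eriksen (818) before Adeyemi (987).
Among Pereira and Vasquez, by badge number (lower first): Pereira (118) before Vasquez (455).
Full order: Vance, Drummond, Eriksen, Adeyemi, Pereira, Vasquez, Sorensen, Delgado.

Vance, Drummond, Eriksen, Adeyemi, Pereira, Vasquez, Sorensen, Delgado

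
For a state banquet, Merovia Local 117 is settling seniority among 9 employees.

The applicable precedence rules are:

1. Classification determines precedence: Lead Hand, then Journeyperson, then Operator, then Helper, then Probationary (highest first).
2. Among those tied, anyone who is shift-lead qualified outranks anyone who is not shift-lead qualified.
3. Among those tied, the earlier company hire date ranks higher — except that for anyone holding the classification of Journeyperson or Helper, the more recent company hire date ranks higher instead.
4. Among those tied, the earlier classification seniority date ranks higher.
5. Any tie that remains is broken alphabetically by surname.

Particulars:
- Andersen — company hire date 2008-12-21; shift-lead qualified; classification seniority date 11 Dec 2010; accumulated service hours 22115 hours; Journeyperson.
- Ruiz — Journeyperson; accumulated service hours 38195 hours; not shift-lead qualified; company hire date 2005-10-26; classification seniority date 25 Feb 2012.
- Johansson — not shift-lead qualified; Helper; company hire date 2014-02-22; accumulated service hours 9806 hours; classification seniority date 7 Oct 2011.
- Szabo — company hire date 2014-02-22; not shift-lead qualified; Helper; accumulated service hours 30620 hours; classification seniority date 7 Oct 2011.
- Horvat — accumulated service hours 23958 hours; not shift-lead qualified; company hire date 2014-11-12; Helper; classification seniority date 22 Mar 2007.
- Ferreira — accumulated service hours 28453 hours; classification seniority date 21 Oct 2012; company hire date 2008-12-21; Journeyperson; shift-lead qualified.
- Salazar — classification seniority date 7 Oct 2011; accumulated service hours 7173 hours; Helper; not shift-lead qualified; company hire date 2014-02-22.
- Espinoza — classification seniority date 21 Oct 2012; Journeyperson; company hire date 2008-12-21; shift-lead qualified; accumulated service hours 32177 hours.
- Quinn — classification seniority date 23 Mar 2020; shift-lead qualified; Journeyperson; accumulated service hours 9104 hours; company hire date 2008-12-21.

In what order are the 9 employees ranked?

Andersen, Espinoza, Ferreira, Quinn, Ruiz, Horvat, Johansson, Salazar, Szabo

By classification: Andersen, Espinoza, Ferreira, Quinn and Ruiz (Journeyperson); then Horvat, Johansson, Salazar and Szabo (Helper).
Among Andersen, Espinoza, Ferreira, Quinn and Ruiz, shift-lead qualified before not shift-lead qualified: Andersen, Espinoza, Ferreira and Quinn (shift-lead qualified) before Ruiz (not shift-lead qualified).
Andersen, Espinoza, Ferreira and Quinn all have company hire date 2008-12-21, so the next rule applies.
Among Andersen, Espinoza, Ferreira and Quinn, by classification seniority date (earlier first): Andersen (11 Dec 2010) before Espinoza and Ferreira (21 Oct 2012) before Quinn (23 Mar 2020).
Among Espinoza and Ferreira, alphabetically by surname: Espinoza before Ferreira.
Horvat, Johansson, Salazar and Szabo are each not shift-lead qualified, so the next rule applies.
Among Horvat, Johansson, Salazar and Szabo, by company hire date (later first) (reversed rule for this group): Horvat (2014-11-12) before Johansson, Salazar and Szabo (2014-02-22).
Johansson, Salazar and Szabo all have classification seniority date 7 Oct 2011, so the next rule applies.
Among Johansson, Salazar and Szabo, alphabetically by surname: Johansson before Salazar before Szabo.
Full order: Andersen, Espinoza, Ferreira, Quinn, Ruiz, Horvat, Johansson, Salazar, Szabo.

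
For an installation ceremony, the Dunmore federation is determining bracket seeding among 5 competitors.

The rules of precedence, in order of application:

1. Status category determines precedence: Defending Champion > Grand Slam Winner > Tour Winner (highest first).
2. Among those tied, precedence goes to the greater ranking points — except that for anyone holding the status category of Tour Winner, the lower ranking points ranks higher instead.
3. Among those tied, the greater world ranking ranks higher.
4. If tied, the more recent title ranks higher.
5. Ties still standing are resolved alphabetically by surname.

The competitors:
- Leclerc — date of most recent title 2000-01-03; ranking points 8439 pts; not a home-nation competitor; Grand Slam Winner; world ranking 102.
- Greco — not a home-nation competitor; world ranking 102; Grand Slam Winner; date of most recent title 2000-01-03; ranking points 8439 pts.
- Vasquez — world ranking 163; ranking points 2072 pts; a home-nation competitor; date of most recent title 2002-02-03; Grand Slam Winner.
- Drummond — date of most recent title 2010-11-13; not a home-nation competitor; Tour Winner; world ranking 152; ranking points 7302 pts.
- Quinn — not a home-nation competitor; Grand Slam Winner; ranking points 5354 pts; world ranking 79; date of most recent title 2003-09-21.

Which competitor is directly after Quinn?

Vasquez

By status category: Greco, Leclerc, Quinn and Vasquez (Grand Slam Winner); then Drummond (Tour Winner).
Among Greco, Leclerc, Quinn and Vasquez, by ranking points (higher first): Greco and Leclerc (8439 pts) before Quinn (5354 pts) before Vasquez (2072 pts).
Greco and Leclerc both have world ranking 102, so the next rule applies.
Greco and Leclerc both have date of most recent title 2000-01-03, so the next rule applies.
Among Greco and Leclerc, alphabetically by surname: Greco before Leclerc.
Order: Greco, Leclerc, Quinn, Vasquez, Drummond.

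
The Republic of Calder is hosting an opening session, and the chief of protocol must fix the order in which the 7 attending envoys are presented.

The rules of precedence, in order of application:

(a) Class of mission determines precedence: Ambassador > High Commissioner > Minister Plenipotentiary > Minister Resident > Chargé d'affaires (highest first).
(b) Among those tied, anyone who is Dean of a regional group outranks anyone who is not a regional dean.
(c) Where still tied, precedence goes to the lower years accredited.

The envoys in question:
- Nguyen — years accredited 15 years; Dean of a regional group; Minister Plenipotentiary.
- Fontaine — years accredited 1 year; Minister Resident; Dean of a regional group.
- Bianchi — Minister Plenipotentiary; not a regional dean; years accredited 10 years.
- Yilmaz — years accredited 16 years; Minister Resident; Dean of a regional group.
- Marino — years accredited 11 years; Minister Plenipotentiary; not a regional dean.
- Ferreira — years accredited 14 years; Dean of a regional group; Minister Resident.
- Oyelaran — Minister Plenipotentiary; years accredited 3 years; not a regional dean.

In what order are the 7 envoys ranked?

Nguyen, Oyelaran, Bianchi, Marino, Fontaine, Ferreira, Yilmaz

By class of mission: Nguyen, Oyelaran, Bianchi and Marino (Minister Plenipotentiary); then Fontaine, Ferreira and Yilmaz (Minister Resident).
Among Nguyen, Oyelaran, Bianchi and Marino, Dean of a regional group before not a regional dean: Nguyen (Dean of a regional group) before Oyelaran, Bianchi and Marino (not a regional dean).
Among Oyelaran, Bianchi and Marino, by years accredited (lower first): Oyelaran (3 years) before Bianchi (10 years) before Marino (11 years).
Fontaine, Ferreira and Yilmaz are each Dean of a regional group, so the next rule applies.
Among Fontaine, Ferreira and Yilmaz, by years accredited (lower first): Fontaine (1 year) before Ferreira (14 years) before Yilmaz (16 years).
Full order: Nguyen, Oyelaran, Bianchi, Marino, Fontaine, Ferreira, Yilmaz.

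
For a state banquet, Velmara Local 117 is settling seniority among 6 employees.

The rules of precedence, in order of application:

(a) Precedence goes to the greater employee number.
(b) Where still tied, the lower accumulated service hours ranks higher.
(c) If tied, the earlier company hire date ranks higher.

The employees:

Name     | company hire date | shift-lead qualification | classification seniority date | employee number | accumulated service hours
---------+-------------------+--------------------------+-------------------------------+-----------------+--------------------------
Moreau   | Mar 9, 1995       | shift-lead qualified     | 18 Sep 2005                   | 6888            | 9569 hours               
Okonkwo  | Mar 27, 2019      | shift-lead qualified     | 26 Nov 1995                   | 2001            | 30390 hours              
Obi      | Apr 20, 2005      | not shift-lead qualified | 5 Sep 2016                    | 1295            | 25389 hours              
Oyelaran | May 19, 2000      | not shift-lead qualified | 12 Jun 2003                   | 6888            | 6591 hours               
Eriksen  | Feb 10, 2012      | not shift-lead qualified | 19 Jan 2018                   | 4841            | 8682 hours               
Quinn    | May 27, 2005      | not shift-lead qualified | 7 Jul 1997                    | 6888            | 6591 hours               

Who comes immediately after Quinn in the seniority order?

By employee number (higher first): Oyelaran, Quinn and Moreau (each 6888); then Eriksen (4841); then Okonkwo (2001); then Obi (1295).
Among Oyelaran, Quinn and Moreau, by accumulated service hours (lower first): Oyelaran and Quinn (6591 hours) before Moreau (9569 hours).
Among Oyelaran and Quinn, by company hire date (earlier first): Oyelaran (May 19, 2000) before Quinn (May 27, 2005).
Order: Oyelaran, Quinn, Moreau, Eriksen, Okonkwo, Obi.

Moreau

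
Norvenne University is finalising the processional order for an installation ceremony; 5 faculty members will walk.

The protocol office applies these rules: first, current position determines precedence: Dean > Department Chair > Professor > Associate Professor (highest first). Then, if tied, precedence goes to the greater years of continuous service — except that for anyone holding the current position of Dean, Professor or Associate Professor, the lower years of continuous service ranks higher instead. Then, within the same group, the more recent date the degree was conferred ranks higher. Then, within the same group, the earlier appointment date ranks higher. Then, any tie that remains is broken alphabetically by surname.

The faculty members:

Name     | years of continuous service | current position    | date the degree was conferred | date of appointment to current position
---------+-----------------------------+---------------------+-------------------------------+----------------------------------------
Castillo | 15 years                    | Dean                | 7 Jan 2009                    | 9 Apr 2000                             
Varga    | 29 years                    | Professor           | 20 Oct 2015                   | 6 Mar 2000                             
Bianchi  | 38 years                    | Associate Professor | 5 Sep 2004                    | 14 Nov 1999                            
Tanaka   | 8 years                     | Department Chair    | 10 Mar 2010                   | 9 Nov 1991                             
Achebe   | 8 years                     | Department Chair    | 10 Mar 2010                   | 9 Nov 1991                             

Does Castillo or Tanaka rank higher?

By current position: Castillo (Dean); then Achebe and Tanaka (Department Chair); then Varga (Professor); then Bianchi (Associate Professor).
Achebe and Tanaka both have years of continuous service 8 years, so the next rule applies.
Achebe and Tanaka both have date the degree was conferred 10 Mar 2010, so the next rule applies.
Achebe and Tanaka both have date of appointment to current position 9 Nov 1991, so the next rule applies.
Among Achebe and Tanaka, alphabetically by surname: Achebe before Tanaka.
So Castillo takes precedence.

Castillo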